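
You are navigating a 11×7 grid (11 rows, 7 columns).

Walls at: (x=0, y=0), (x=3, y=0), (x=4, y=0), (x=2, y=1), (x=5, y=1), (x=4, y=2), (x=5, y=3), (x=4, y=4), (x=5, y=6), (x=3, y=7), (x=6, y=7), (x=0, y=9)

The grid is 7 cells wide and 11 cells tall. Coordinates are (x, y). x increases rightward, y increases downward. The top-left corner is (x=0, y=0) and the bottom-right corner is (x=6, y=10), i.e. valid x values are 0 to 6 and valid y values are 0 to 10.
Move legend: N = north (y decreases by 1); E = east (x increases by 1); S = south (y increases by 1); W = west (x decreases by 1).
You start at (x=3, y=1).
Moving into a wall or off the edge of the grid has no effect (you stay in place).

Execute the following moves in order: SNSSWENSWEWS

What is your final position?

Answer: Final position: (x=2, y=4)

Derivation:
Start: (x=3, y=1)
  S (south): (x=3, y=1) -> (x=3, y=2)
  N (north): (x=3, y=2) -> (x=3, y=1)
  S (south): (x=3, y=1) -> (x=3, y=2)
  S (south): (x=3, y=2) -> (x=3, y=3)
  W (west): (x=3, y=3) -> (x=2, y=3)
  E (east): (x=2, y=3) -> (x=3, y=3)
  N (north): (x=3, y=3) -> (x=3, y=2)
  S (south): (x=3, y=2) -> (x=3, y=3)
  W (west): (x=3, y=3) -> (x=2, y=3)
  E (east): (x=2, y=3) -> (x=3, y=3)
  W (west): (x=3, y=3) -> (x=2, y=3)
  S (south): (x=2, y=3) -> (x=2, y=4)
Final: (x=2, y=4)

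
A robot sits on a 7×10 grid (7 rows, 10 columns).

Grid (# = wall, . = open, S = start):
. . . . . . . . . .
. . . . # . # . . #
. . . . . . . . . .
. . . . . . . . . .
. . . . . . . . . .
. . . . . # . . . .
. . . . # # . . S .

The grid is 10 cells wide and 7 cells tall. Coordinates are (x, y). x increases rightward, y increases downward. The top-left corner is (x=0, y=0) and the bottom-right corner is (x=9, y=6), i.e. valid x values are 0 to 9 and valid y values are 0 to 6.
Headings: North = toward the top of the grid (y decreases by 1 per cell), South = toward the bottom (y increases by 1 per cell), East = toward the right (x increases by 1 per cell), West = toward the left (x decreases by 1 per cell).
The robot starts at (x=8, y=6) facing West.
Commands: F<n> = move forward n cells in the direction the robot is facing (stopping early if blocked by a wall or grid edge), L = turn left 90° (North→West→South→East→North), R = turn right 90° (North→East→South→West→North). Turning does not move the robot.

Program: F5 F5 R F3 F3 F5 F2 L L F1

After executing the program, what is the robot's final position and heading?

Start: (x=8, y=6), facing West
  F5: move forward 2/5 (blocked), now at (x=6, y=6)
  F5: move forward 0/5 (blocked), now at (x=6, y=6)
  R: turn right, now facing North
  F3: move forward 3, now at (x=6, y=3)
  F3: move forward 1/3 (blocked), now at (x=6, y=2)
  F5: move forward 0/5 (blocked), now at (x=6, y=2)
  F2: move forward 0/2 (blocked), now at (x=6, y=2)
  L: turn left, now facing West
  L: turn left, now facing South
  F1: move forward 1, now at (x=6, y=3)
Final: (x=6, y=3), facing South

Answer: Final position: (x=6, y=3), facing South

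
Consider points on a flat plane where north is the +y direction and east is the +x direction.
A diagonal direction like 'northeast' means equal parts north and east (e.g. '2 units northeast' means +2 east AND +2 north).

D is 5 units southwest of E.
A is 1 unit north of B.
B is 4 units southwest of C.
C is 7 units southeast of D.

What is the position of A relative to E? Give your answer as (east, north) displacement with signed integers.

Answer: A is at (east=-2, north=-15) relative to E.

Derivation:
Place E at the origin (east=0, north=0).
  D is 5 units southwest of E: delta (east=-5, north=-5); D at (east=-5, north=-5).
  C is 7 units southeast of D: delta (east=+7, north=-7); C at (east=2, north=-12).
  B is 4 units southwest of C: delta (east=-4, north=-4); B at (east=-2, north=-16).
  A is 1 unit north of B: delta (east=+0, north=+1); A at (east=-2, north=-15).
Therefore A relative to E: (east=-2, north=-15).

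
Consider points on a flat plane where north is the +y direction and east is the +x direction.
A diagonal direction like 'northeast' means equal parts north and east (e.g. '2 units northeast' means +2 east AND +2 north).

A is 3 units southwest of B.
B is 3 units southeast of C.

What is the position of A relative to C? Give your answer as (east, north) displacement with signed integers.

Answer: A is at (east=0, north=-6) relative to C.

Derivation:
Place C at the origin (east=0, north=0).
  B is 3 units southeast of C: delta (east=+3, north=-3); B at (east=3, north=-3).
  A is 3 units southwest of B: delta (east=-3, north=-3); A at (east=0, north=-6).
Therefore A relative to C: (east=0, north=-6).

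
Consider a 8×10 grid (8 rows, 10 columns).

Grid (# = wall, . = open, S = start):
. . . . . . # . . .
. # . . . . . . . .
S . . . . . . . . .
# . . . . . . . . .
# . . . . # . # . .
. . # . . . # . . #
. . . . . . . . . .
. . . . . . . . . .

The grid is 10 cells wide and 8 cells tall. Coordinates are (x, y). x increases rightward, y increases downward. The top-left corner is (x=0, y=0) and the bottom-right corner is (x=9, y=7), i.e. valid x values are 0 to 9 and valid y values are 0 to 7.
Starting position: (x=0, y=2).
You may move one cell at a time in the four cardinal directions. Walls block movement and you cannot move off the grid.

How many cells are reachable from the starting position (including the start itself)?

BFS flood-fill from (x=0, y=2):
  Distance 0: (x=0, y=2)
  Distance 1: (x=0, y=1), (x=1, y=2)
  Distance 2: (x=0, y=0), (x=2, y=2), (x=1, y=3)
  Distance 3: (x=1, y=0), (x=2, y=1), (x=3, y=2), (x=2, y=3), (x=1, y=4)
  Distance 4: (x=2, y=0), (x=3, y=1), (x=4, y=2), (x=3, y=3), (x=2, y=4), (x=1, y=5)
  Distance 5: (x=3, y=0), (x=4, y=1), (x=5, y=2), (x=4, y=3), (x=3, y=4), (x=0, y=5), (x=1, y=6)
  Distance 6: (x=4, y=0), (x=5, y=1), (x=6, y=2), (x=5, y=3), (x=4, y=4), (x=3, y=5), (x=0, y=6), (x=2, y=6), (x=1, y=7)
  Distance 7: (x=5, y=0), (x=6, y=1), (x=7, y=2), (x=6, y=3), (x=4, y=5), (x=3, y=6), (x=0, y=7), (x=2, y=7)
  Distance 8: (x=7, y=1), (x=8, y=2), (x=7, y=3), (x=6, y=4), (x=5, y=5), (x=4, y=6), (x=3, y=7)
  Distance 9: (x=7, y=0), (x=8, y=1), (x=9, y=2), (x=8, y=3), (x=5, y=6), (x=4, y=7)
  Distance 10: (x=8, y=0), (x=9, y=1), (x=9, y=3), (x=8, y=4), (x=6, y=6), (x=5, y=7)
  Distance 11: (x=9, y=0), (x=9, y=4), (x=8, y=5), (x=7, y=6), (x=6, y=7)
  Distance 12: (x=7, y=5), (x=8, y=6), (x=7, y=7)
  Distance 13: (x=9, y=6), (x=8, y=7)
  Distance 14: (x=9, y=7)
Total reachable: 71 (grid has 71 open cells total)

Answer: Reachable cells: 71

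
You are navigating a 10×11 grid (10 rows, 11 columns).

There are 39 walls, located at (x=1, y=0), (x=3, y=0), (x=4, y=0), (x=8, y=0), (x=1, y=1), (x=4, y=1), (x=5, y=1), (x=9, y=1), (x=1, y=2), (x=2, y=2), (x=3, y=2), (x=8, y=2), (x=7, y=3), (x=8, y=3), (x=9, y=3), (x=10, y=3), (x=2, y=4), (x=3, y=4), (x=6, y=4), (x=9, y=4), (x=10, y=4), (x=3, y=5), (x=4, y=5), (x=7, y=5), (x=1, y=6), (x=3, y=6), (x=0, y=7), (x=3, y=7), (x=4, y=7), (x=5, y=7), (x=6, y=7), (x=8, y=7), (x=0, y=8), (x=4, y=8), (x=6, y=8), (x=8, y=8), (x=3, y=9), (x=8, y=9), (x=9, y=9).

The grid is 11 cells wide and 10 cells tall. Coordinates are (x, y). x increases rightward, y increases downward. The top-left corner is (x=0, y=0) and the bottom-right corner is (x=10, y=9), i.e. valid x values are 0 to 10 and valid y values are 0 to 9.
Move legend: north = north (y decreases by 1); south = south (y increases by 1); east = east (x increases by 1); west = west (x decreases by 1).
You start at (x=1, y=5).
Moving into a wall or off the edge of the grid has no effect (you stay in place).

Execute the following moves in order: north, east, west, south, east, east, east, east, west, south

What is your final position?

Start: (x=1, y=5)
  north (north): (x=1, y=5) -> (x=1, y=4)
  east (east): blocked, stay at (x=1, y=4)
  west (west): (x=1, y=4) -> (x=0, y=4)
  south (south): (x=0, y=4) -> (x=0, y=5)
  east (east): (x=0, y=5) -> (x=1, y=5)
  east (east): (x=1, y=5) -> (x=2, y=5)
  east (east): blocked, stay at (x=2, y=5)
  east (east): blocked, stay at (x=2, y=5)
  west (west): (x=2, y=5) -> (x=1, y=5)
  south (south): blocked, stay at (x=1, y=5)
Final: (x=1, y=5)

Answer: Final position: (x=1, y=5)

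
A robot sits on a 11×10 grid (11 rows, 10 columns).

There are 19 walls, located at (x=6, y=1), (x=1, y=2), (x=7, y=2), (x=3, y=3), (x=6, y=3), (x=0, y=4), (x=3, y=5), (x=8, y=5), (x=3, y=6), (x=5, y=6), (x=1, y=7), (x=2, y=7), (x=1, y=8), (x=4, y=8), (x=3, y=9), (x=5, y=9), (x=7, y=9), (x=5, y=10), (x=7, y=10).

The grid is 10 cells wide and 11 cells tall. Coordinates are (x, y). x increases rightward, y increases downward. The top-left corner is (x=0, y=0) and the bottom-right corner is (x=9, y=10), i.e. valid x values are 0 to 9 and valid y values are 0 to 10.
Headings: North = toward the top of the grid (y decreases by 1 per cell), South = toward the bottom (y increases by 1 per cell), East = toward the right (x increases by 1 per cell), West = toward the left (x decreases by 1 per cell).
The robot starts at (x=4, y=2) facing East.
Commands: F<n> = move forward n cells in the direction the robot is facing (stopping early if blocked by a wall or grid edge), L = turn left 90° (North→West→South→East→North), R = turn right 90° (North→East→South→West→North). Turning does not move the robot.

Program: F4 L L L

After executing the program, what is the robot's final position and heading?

Answer: Final position: (x=6, y=2), facing South

Derivation:
Start: (x=4, y=2), facing East
  F4: move forward 2/4 (blocked), now at (x=6, y=2)
  L: turn left, now facing North
  L: turn left, now facing West
  L: turn left, now facing South
Final: (x=6, y=2), facing South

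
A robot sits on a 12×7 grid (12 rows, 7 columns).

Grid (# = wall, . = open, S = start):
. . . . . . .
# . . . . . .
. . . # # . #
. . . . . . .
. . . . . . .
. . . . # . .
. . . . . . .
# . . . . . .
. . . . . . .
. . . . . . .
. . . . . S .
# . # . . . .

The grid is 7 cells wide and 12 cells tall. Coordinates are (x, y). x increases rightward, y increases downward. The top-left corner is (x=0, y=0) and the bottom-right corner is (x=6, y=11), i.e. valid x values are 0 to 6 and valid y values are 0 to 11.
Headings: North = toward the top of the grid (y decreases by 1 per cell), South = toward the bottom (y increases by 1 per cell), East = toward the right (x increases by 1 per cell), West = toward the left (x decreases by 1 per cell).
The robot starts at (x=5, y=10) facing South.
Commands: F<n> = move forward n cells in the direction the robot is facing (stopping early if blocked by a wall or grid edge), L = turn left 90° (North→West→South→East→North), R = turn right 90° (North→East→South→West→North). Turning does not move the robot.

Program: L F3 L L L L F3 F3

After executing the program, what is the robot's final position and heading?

Answer: Final position: (x=6, y=10), facing East

Derivation:
Start: (x=5, y=10), facing South
  L: turn left, now facing East
  F3: move forward 1/3 (blocked), now at (x=6, y=10)
  L: turn left, now facing North
  L: turn left, now facing West
  L: turn left, now facing South
  L: turn left, now facing East
  F3: move forward 0/3 (blocked), now at (x=6, y=10)
  F3: move forward 0/3 (blocked), now at (x=6, y=10)
Final: (x=6, y=10), facing East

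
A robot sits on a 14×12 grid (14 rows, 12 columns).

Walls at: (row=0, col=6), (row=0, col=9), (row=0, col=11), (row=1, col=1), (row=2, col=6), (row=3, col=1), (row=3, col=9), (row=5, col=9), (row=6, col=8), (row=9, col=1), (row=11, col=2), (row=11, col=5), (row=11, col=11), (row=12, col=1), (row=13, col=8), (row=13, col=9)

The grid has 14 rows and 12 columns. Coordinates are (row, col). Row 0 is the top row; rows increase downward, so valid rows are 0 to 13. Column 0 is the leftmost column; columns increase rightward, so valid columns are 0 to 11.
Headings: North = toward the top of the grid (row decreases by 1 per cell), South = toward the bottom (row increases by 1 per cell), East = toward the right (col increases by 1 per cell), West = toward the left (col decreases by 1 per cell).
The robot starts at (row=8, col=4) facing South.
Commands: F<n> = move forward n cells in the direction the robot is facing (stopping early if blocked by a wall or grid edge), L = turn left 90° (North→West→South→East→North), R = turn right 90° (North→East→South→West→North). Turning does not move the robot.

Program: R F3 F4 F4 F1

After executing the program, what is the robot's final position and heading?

Answer: Final position: (row=8, col=0), facing West

Derivation:
Start: (row=8, col=4), facing South
  R: turn right, now facing West
  F3: move forward 3, now at (row=8, col=1)
  F4: move forward 1/4 (blocked), now at (row=8, col=0)
  F4: move forward 0/4 (blocked), now at (row=8, col=0)
  F1: move forward 0/1 (blocked), now at (row=8, col=0)
Final: (row=8, col=0), facing West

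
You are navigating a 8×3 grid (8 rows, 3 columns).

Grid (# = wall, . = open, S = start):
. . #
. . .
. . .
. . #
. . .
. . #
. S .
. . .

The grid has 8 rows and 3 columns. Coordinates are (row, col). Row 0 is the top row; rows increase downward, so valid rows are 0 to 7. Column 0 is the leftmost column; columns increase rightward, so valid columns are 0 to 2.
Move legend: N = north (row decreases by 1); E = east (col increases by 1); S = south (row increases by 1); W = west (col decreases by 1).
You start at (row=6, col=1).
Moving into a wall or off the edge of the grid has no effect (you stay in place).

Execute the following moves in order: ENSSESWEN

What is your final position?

Start: (row=6, col=1)
  E (east): (row=6, col=1) -> (row=6, col=2)
  N (north): blocked, stay at (row=6, col=2)
  S (south): (row=6, col=2) -> (row=7, col=2)
  S (south): blocked, stay at (row=7, col=2)
  E (east): blocked, stay at (row=7, col=2)
  S (south): blocked, stay at (row=7, col=2)
  W (west): (row=7, col=2) -> (row=7, col=1)
  E (east): (row=7, col=1) -> (row=7, col=2)
  N (north): (row=7, col=2) -> (row=6, col=2)
Final: (row=6, col=2)

Answer: Final position: (row=6, col=2)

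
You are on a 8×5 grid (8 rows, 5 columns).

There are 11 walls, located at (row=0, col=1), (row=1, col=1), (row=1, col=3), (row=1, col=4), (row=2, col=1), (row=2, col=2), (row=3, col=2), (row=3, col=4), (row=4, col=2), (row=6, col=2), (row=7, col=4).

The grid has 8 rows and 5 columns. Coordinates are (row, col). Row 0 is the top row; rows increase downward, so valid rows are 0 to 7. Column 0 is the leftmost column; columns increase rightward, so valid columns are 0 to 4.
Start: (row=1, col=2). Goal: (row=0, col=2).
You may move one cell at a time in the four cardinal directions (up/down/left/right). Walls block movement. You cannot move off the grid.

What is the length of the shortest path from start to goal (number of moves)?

Answer: Shortest path length: 1

Derivation:
BFS from (row=1, col=2) until reaching (row=0, col=2):
  Distance 0: (row=1, col=2)
  Distance 1: (row=0, col=2)  <- goal reached here
One shortest path (1 moves): (row=1, col=2) -> (row=0, col=2)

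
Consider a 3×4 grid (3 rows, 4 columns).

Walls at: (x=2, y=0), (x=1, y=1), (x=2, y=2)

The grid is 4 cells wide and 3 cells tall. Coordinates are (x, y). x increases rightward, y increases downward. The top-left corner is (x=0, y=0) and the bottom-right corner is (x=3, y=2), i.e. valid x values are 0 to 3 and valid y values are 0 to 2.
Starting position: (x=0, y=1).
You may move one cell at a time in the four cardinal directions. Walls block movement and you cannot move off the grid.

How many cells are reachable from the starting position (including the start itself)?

Answer: Reachable cells: 5

Derivation:
BFS flood-fill from (x=0, y=1):
  Distance 0: (x=0, y=1)
  Distance 1: (x=0, y=0), (x=0, y=2)
  Distance 2: (x=1, y=0), (x=1, y=2)
Total reachable: 5 (grid has 9 open cells total)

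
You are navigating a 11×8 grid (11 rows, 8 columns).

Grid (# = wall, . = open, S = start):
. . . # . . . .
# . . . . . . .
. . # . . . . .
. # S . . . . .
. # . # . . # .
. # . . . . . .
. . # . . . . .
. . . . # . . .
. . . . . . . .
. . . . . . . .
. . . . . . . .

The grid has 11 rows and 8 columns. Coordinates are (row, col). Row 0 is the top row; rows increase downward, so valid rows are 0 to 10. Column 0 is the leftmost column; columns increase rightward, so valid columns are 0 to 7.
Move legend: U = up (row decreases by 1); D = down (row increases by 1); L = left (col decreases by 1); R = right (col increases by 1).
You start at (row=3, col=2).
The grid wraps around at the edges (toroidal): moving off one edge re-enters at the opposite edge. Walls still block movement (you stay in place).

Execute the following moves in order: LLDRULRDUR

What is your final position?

Answer: Final position: (row=2, col=4)

Derivation:
Start: (row=3, col=2)
  L (left): blocked, stay at (row=3, col=2)
  L (left): blocked, stay at (row=3, col=2)
  D (down): (row=3, col=2) -> (row=4, col=2)
  R (right): blocked, stay at (row=4, col=2)
  U (up): (row=4, col=2) -> (row=3, col=2)
  L (left): blocked, stay at (row=3, col=2)
  R (right): (row=3, col=2) -> (row=3, col=3)
  D (down): blocked, stay at (row=3, col=3)
  U (up): (row=3, col=3) -> (row=2, col=3)
  R (right): (row=2, col=3) -> (row=2, col=4)
Final: (row=2, col=4)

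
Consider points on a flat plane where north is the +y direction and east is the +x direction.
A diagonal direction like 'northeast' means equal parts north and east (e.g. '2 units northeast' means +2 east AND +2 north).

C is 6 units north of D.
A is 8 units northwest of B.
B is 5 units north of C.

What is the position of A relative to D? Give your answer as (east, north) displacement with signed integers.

Place D at the origin (east=0, north=0).
  C is 6 units north of D: delta (east=+0, north=+6); C at (east=0, north=6).
  B is 5 units north of C: delta (east=+0, north=+5); B at (east=0, north=11).
  A is 8 units northwest of B: delta (east=-8, north=+8); A at (east=-8, north=19).
Therefore A relative to D: (east=-8, north=19).

Answer: A is at (east=-8, north=19) relative to D.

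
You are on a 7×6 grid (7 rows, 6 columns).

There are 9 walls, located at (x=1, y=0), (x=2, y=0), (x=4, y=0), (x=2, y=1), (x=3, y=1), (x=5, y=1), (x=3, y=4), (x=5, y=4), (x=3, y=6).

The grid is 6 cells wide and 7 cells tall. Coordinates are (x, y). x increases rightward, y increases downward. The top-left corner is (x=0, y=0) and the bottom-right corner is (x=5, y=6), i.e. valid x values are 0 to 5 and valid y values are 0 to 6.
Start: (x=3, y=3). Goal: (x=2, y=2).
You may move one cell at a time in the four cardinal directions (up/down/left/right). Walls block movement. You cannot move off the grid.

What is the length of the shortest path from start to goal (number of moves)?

Answer: Shortest path length: 2

Derivation:
BFS from (x=3, y=3) until reaching (x=2, y=2):
  Distance 0: (x=3, y=3)
  Distance 1: (x=3, y=2), (x=2, y=3), (x=4, y=3)
  Distance 2: (x=2, y=2), (x=4, y=2), (x=1, y=3), (x=5, y=3), (x=2, y=4), (x=4, y=4)  <- goal reached here
One shortest path (2 moves): (x=3, y=3) -> (x=2, y=3) -> (x=2, y=2)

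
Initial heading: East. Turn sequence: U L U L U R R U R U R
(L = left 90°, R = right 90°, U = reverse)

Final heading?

Answer: Final heading: East

Derivation:
Start: East
  U (U-turn (180°)) -> West
  L (left (90° counter-clockwise)) -> South
  U (U-turn (180°)) -> North
  L (left (90° counter-clockwise)) -> West
  U (U-turn (180°)) -> East
  R (right (90° clockwise)) -> South
  R (right (90° clockwise)) -> West
  U (U-turn (180°)) -> East
  R (right (90° clockwise)) -> South
  U (U-turn (180°)) -> North
  R (right (90° clockwise)) -> East
Final: East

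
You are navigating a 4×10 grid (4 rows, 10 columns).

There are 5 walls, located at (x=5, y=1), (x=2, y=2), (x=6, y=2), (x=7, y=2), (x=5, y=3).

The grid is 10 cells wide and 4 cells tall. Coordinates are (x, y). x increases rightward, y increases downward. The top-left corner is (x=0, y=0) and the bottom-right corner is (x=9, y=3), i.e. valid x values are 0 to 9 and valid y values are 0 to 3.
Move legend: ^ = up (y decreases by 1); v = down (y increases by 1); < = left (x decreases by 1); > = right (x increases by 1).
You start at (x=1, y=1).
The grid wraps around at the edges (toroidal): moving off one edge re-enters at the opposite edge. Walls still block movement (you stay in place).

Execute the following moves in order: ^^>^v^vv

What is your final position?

Answer: Final position: (x=2, y=1)

Derivation:
Start: (x=1, y=1)
  ^ (up): (x=1, y=1) -> (x=1, y=0)
  ^ (up): (x=1, y=0) -> (x=1, y=3)
  > (right): (x=1, y=3) -> (x=2, y=3)
  ^ (up): blocked, stay at (x=2, y=3)
  v (down): (x=2, y=3) -> (x=2, y=0)
  ^ (up): (x=2, y=0) -> (x=2, y=3)
  v (down): (x=2, y=3) -> (x=2, y=0)
  v (down): (x=2, y=0) -> (x=2, y=1)
Final: (x=2, y=1)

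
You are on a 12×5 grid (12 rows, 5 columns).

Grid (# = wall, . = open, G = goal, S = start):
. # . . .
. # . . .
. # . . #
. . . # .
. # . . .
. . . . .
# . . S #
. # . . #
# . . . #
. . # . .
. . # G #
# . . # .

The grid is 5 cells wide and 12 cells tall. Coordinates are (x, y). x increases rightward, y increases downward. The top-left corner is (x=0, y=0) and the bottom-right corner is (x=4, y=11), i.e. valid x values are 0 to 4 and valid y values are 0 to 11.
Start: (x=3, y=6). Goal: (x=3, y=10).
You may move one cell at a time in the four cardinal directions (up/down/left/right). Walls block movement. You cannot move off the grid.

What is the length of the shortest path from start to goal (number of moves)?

BFS from (x=3, y=6) until reaching (x=3, y=10):
  Distance 0: (x=3, y=6)
  Distance 1: (x=3, y=5), (x=2, y=6), (x=3, y=7)
  Distance 2: (x=3, y=4), (x=2, y=5), (x=4, y=5), (x=1, y=6), (x=2, y=7), (x=3, y=8)
  Distance 3: (x=2, y=4), (x=4, y=4), (x=1, y=5), (x=2, y=8), (x=3, y=9)
  Distance 4: (x=2, y=3), (x=4, y=3), (x=0, y=5), (x=1, y=8), (x=4, y=9), (x=3, y=10)  <- goal reached here
One shortest path (4 moves): (x=3, y=6) -> (x=3, y=7) -> (x=3, y=8) -> (x=3, y=9) -> (x=3, y=10)

Answer: Shortest path length: 4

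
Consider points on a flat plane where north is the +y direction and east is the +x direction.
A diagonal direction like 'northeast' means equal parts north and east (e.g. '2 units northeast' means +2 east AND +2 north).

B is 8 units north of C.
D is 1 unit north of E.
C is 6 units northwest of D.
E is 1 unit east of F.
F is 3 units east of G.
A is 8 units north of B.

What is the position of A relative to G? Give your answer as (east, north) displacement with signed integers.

Place G at the origin (east=0, north=0).
  F is 3 units east of G: delta (east=+3, north=+0); F at (east=3, north=0).
  E is 1 unit east of F: delta (east=+1, north=+0); E at (east=4, north=0).
  D is 1 unit north of E: delta (east=+0, north=+1); D at (east=4, north=1).
  C is 6 units northwest of D: delta (east=-6, north=+6); C at (east=-2, north=7).
  B is 8 units north of C: delta (east=+0, north=+8); B at (east=-2, north=15).
  A is 8 units north of B: delta (east=+0, north=+8); A at (east=-2, north=23).
Therefore A relative to G: (east=-2, north=23).

Answer: A is at (east=-2, north=23) relative to G.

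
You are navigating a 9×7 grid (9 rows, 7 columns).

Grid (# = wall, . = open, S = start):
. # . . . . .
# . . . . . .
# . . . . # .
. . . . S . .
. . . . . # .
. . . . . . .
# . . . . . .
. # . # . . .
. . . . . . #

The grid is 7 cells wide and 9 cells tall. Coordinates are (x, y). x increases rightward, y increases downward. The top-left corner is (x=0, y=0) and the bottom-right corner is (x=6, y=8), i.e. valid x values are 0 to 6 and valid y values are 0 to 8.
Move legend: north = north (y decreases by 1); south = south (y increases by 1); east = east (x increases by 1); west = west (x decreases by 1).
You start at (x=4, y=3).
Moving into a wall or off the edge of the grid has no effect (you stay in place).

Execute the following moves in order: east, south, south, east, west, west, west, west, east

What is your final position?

Start: (x=4, y=3)
  east (east): (x=4, y=3) -> (x=5, y=3)
  south (south): blocked, stay at (x=5, y=3)
  south (south): blocked, stay at (x=5, y=3)
  east (east): (x=5, y=3) -> (x=6, y=3)
  west (west): (x=6, y=3) -> (x=5, y=3)
  west (west): (x=5, y=3) -> (x=4, y=3)
  west (west): (x=4, y=3) -> (x=3, y=3)
  west (west): (x=3, y=3) -> (x=2, y=3)
  east (east): (x=2, y=3) -> (x=3, y=3)
Final: (x=3, y=3)

Answer: Final position: (x=3, y=3)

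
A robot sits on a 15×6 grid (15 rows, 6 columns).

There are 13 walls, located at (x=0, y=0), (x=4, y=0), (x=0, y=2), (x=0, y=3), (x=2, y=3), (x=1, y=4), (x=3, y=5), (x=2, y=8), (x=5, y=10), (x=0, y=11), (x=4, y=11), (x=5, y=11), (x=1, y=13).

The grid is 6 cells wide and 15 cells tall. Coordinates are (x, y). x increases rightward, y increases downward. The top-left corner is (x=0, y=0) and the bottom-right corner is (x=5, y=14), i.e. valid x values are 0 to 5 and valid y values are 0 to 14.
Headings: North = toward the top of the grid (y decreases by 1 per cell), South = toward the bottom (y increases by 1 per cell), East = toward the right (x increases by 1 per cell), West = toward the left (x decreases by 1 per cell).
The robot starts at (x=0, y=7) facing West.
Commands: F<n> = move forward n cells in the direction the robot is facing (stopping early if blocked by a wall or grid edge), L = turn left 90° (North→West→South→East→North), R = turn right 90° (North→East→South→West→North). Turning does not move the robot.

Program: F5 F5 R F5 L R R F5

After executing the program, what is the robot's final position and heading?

Answer: Final position: (x=0, y=4), facing East

Derivation:
Start: (x=0, y=7), facing West
  F5: move forward 0/5 (blocked), now at (x=0, y=7)
  F5: move forward 0/5 (blocked), now at (x=0, y=7)
  R: turn right, now facing North
  F5: move forward 3/5 (blocked), now at (x=0, y=4)
  L: turn left, now facing West
  R: turn right, now facing North
  R: turn right, now facing East
  F5: move forward 0/5 (blocked), now at (x=0, y=4)
Final: (x=0, y=4), facing East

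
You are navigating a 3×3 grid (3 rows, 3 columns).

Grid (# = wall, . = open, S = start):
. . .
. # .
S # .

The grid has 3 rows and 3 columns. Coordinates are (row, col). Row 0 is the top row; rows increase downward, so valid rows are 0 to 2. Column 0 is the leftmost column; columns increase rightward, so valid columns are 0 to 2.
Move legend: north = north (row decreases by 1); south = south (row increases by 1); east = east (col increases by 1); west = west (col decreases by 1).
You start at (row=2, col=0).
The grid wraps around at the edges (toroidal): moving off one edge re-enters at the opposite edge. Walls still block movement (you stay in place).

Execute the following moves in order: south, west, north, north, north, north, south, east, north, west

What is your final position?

Answer: Final position: (row=2, col=2)

Derivation:
Start: (row=2, col=0)
  south (south): (row=2, col=0) -> (row=0, col=0)
  west (west): (row=0, col=0) -> (row=0, col=2)
  north (north): (row=0, col=2) -> (row=2, col=2)
  north (north): (row=2, col=2) -> (row=1, col=2)
  north (north): (row=1, col=2) -> (row=0, col=2)
  north (north): (row=0, col=2) -> (row=2, col=2)
  south (south): (row=2, col=2) -> (row=0, col=2)
  east (east): (row=0, col=2) -> (row=0, col=0)
  north (north): (row=0, col=0) -> (row=2, col=0)
  west (west): (row=2, col=0) -> (row=2, col=2)
Final: (row=2, col=2)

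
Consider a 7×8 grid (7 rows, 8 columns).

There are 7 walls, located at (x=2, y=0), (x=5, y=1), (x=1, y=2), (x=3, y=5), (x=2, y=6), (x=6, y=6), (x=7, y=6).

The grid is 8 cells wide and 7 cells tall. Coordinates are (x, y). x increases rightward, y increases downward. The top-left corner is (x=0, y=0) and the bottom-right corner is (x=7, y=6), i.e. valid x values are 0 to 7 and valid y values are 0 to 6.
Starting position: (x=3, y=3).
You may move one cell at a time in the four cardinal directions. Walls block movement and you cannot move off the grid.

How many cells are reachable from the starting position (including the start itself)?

BFS flood-fill from (x=3, y=3):
  Distance 0: (x=3, y=3)
  Distance 1: (x=3, y=2), (x=2, y=3), (x=4, y=3), (x=3, y=4)
  Distance 2: (x=3, y=1), (x=2, y=2), (x=4, y=2), (x=1, y=3), (x=5, y=3), (x=2, y=4), (x=4, y=4)
  Distance 3: (x=3, y=0), (x=2, y=1), (x=4, y=1), (x=5, y=2), (x=0, y=3), (x=6, y=3), (x=1, y=4), (x=5, y=4), (x=2, y=5), (x=4, y=5)
  Distance 4: (x=4, y=0), (x=1, y=1), (x=0, y=2), (x=6, y=2), (x=7, y=3), (x=0, y=4), (x=6, y=4), (x=1, y=5), (x=5, y=5), (x=4, y=6)
  Distance 5: (x=1, y=0), (x=5, y=0), (x=0, y=1), (x=6, y=1), (x=7, y=2), (x=7, y=4), (x=0, y=5), (x=6, y=5), (x=1, y=6), (x=3, y=6), (x=5, y=6)
  Distance 6: (x=0, y=0), (x=6, y=0), (x=7, y=1), (x=7, y=5), (x=0, y=6)
  Distance 7: (x=7, y=0)
Total reachable: 49 (grid has 49 open cells total)

Answer: Reachable cells: 49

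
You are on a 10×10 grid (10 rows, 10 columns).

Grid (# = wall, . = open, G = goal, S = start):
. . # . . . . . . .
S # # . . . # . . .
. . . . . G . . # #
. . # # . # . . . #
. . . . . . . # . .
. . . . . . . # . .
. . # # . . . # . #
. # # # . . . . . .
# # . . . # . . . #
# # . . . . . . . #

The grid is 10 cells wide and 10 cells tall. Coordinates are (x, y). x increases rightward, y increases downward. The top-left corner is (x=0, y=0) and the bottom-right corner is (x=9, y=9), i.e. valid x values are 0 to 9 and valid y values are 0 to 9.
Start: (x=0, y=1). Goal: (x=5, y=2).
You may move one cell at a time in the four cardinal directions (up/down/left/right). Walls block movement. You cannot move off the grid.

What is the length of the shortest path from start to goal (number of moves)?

BFS from (x=0, y=1) until reaching (x=5, y=2):
  Distance 0: (x=0, y=1)
  Distance 1: (x=0, y=0), (x=0, y=2)
  Distance 2: (x=1, y=0), (x=1, y=2), (x=0, y=3)
  Distance 3: (x=2, y=2), (x=1, y=3), (x=0, y=4)
  Distance 4: (x=3, y=2), (x=1, y=4), (x=0, y=5)
  Distance 5: (x=3, y=1), (x=4, y=2), (x=2, y=4), (x=1, y=5), (x=0, y=6)
  Distance 6: (x=3, y=0), (x=4, y=1), (x=5, y=2), (x=4, y=3), (x=3, y=4), (x=2, y=5), (x=1, y=6), (x=0, y=7)  <- goal reached here
One shortest path (6 moves): (x=0, y=1) -> (x=0, y=2) -> (x=1, y=2) -> (x=2, y=2) -> (x=3, y=2) -> (x=4, y=2) -> (x=5, y=2)

Answer: Shortest path length: 6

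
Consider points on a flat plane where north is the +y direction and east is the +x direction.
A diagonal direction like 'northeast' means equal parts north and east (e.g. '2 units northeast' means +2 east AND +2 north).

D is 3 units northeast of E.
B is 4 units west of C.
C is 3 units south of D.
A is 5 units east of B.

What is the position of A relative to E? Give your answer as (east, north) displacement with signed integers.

Answer: A is at (east=4, north=0) relative to E.

Derivation:
Place E at the origin (east=0, north=0).
  D is 3 units northeast of E: delta (east=+3, north=+3); D at (east=3, north=3).
  C is 3 units south of D: delta (east=+0, north=-3); C at (east=3, north=0).
  B is 4 units west of C: delta (east=-4, north=+0); B at (east=-1, north=0).
  A is 5 units east of B: delta (east=+5, north=+0); A at (east=4, north=0).
Therefore A relative to E: (east=4, north=0).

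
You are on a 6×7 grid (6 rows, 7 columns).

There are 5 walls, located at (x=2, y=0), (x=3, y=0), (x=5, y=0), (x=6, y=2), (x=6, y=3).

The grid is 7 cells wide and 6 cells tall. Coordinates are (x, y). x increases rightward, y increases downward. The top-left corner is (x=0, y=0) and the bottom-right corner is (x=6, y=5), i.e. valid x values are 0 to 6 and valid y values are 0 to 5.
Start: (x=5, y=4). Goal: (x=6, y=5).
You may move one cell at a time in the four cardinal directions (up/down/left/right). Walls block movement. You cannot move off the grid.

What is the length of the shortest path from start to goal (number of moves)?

BFS from (x=5, y=4) until reaching (x=6, y=5):
  Distance 0: (x=5, y=4)
  Distance 1: (x=5, y=3), (x=4, y=4), (x=6, y=4), (x=5, y=5)
  Distance 2: (x=5, y=2), (x=4, y=3), (x=3, y=4), (x=4, y=5), (x=6, y=5)  <- goal reached here
One shortest path (2 moves): (x=5, y=4) -> (x=6, y=4) -> (x=6, y=5)

Answer: Shortest path length: 2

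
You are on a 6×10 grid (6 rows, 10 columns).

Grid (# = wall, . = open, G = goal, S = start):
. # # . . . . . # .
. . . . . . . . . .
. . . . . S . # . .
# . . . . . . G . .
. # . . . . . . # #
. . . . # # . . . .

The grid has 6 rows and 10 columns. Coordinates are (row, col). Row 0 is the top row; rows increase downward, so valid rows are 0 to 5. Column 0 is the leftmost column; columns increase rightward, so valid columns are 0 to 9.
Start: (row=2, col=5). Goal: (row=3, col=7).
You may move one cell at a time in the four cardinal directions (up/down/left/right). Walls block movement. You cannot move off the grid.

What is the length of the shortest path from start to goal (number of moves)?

BFS from (row=2, col=5) until reaching (row=3, col=7):
  Distance 0: (row=2, col=5)
  Distance 1: (row=1, col=5), (row=2, col=4), (row=2, col=6), (row=3, col=5)
  Distance 2: (row=0, col=5), (row=1, col=4), (row=1, col=6), (row=2, col=3), (row=3, col=4), (row=3, col=6), (row=4, col=5)
  Distance 3: (row=0, col=4), (row=0, col=6), (row=1, col=3), (row=1, col=7), (row=2, col=2), (row=3, col=3), (row=3, col=7), (row=4, col=4), (row=4, col=6)  <- goal reached here
One shortest path (3 moves): (row=2, col=5) -> (row=2, col=6) -> (row=3, col=6) -> (row=3, col=7)

Answer: Shortest path length: 3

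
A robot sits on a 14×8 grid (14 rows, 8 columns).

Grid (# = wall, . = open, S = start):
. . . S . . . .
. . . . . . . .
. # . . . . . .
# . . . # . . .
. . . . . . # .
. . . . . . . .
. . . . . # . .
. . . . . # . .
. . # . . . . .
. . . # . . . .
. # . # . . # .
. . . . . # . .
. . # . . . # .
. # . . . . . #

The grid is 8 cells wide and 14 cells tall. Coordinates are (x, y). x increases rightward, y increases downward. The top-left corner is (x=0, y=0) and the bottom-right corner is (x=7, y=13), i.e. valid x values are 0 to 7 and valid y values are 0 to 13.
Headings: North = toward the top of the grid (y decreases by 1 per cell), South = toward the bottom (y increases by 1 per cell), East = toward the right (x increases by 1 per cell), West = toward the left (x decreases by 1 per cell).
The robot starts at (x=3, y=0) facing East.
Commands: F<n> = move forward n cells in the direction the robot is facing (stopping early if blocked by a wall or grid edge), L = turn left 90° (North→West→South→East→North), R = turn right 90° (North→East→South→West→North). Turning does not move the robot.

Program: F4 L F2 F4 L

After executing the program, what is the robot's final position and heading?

Start: (x=3, y=0), facing East
  F4: move forward 4, now at (x=7, y=0)
  L: turn left, now facing North
  F2: move forward 0/2 (blocked), now at (x=7, y=0)
  F4: move forward 0/4 (blocked), now at (x=7, y=0)
  L: turn left, now facing West
Final: (x=7, y=0), facing West

Answer: Final position: (x=7, y=0), facing West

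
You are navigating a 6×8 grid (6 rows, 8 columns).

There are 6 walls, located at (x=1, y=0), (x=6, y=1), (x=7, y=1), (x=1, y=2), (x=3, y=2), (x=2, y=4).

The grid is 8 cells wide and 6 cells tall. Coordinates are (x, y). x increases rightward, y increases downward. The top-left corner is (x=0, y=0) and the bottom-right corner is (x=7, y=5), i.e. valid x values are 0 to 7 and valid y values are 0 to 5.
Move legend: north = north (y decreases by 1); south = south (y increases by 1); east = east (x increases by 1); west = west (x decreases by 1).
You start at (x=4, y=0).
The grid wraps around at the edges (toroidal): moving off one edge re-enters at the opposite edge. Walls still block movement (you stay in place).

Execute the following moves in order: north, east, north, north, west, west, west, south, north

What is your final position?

Start: (x=4, y=0)
  north (north): (x=4, y=0) -> (x=4, y=5)
  east (east): (x=4, y=5) -> (x=5, y=5)
  north (north): (x=5, y=5) -> (x=5, y=4)
  north (north): (x=5, y=4) -> (x=5, y=3)
  west (west): (x=5, y=3) -> (x=4, y=3)
  west (west): (x=4, y=3) -> (x=3, y=3)
  west (west): (x=3, y=3) -> (x=2, y=3)
  south (south): blocked, stay at (x=2, y=3)
  north (north): (x=2, y=3) -> (x=2, y=2)
Final: (x=2, y=2)

Answer: Final position: (x=2, y=2)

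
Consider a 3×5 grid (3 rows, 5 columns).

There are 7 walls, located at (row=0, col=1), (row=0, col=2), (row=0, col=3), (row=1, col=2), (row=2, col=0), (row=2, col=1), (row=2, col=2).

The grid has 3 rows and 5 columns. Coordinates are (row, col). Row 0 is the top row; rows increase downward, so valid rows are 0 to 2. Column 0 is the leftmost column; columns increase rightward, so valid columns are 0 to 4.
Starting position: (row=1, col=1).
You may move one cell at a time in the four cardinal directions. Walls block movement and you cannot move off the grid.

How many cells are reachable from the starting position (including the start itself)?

Answer: Reachable cells: 3

Derivation:
BFS flood-fill from (row=1, col=1):
  Distance 0: (row=1, col=1)
  Distance 1: (row=1, col=0)
  Distance 2: (row=0, col=0)
Total reachable: 3 (grid has 8 open cells total)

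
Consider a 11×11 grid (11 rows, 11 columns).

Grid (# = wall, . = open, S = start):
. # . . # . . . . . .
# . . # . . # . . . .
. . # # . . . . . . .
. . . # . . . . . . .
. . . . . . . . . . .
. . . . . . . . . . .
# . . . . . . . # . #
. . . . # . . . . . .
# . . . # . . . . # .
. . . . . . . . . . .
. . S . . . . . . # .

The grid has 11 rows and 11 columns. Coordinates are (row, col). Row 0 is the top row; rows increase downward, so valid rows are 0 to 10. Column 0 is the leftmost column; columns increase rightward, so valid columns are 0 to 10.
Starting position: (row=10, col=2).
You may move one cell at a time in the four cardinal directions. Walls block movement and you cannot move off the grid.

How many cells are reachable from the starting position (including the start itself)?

BFS flood-fill from (row=10, col=2):
  Distance 0: (row=10, col=2)
  Distance 1: (row=9, col=2), (row=10, col=1), (row=10, col=3)
  Distance 2: (row=8, col=2), (row=9, col=1), (row=9, col=3), (row=10, col=0), (row=10, col=4)
  Distance 3: (row=7, col=2), (row=8, col=1), (row=8, col=3), (row=9, col=0), (row=9, col=4), (row=10, col=5)
  Distance 4: (row=6, col=2), (row=7, col=1), (row=7, col=3), (row=9, col=5), (row=10, col=6)
  Distance 5: (row=5, col=2), (row=6, col=1), (row=6, col=3), (row=7, col=0), (row=8, col=5), (row=9, col=6), (row=10, col=7)
  Distance 6: (row=4, col=2), (row=5, col=1), (row=5, col=3), (row=6, col=4), (row=7, col=5), (row=8, col=6), (row=9, col=7), (row=10, col=8)
  Distance 7: (row=3, col=2), (row=4, col=1), (row=4, col=3), (row=5, col=0), (row=5, col=4), (row=6, col=5), (row=7, col=6), (row=8, col=7), (row=9, col=8)
  Distance 8: (row=3, col=1), (row=4, col=0), (row=4, col=4), (row=5, col=5), (row=6, col=6), (row=7, col=7), (row=8, col=8), (row=9, col=9)
  Distance 9: (row=2, col=1), (row=3, col=0), (row=3, col=4), (row=4, col=5), (row=5, col=6), (row=6, col=7), (row=7, col=8), (row=9, col=10)
  Distance 10: (row=1, col=1), (row=2, col=0), (row=2, col=4), (row=3, col=5), (row=4, col=6), (row=5, col=7), (row=7, col=9), (row=8, col=10), (row=10, col=10)
  Distance 11: (row=1, col=2), (row=1, col=4), (row=2, col=5), (row=3, col=6), (row=4, col=7), (row=5, col=8), (row=6, col=9), (row=7, col=10)
  Distance 12: (row=0, col=2), (row=1, col=5), (row=2, col=6), (row=3, col=7), (row=4, col=8), (row=5, col=9)
  Distance 13: (row=0, col=3), (row=0, col=5), (row=2, col=7), (row=3, col=8), (row=4, col=9), (row=5, col=10)
  Distance 14: (row=0, col=6), (row=1, col=7), (row=2, col=8), (row=3, col=9), (row=4, col=10)
  Distance 15: (row=0, col=7), (row=1, col=8), (row=2, col=9), (row=3, col=10)
  Distance 16: (row=0, col=8), (row=1, col=9), (row=2, col=10)
  Distance 17: (row=0, col=9), (row=1, col=10)
  Distance 18: (row=0, col=10)
Total reachable: 104 (grid has 105 open cells total)

Answer: Reachable cells: 104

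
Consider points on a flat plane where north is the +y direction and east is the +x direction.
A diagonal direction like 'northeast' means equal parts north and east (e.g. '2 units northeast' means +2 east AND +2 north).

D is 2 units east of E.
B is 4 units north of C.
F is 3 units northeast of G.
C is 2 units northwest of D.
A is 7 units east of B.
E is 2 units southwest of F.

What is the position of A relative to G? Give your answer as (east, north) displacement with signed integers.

Answer: A is at (east=8, north=7) relative to G.

Derivation:
Place G at the origin (east=0, north=0).
  F is 3 units northeast of G: delta (east=+3, north=+3); F at (east=3, north=3).
  E is 2 units southwest of F: delta (east=-2, north=-2); E at (east=1, north=1).
  D is 2 units east of E: delta (east=+2, north=+0); D at (east=3, north=1).
  C is 2 units northwest of D: delta (east=-2, north=+2); C at (east=1, north=3).
  B is 4 units north of C: delta (east=+0, north=+4); B at (east=1, north=7).
  A is 7 units east of B: delta (east=+7, north=+0); A at (east=8, north=7).
Therefore A relative to G: (east=8, north=7).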